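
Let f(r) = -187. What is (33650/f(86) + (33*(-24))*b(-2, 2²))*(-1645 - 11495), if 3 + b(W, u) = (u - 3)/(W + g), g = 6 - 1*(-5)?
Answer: -5179866840/187 ≈ -2.7700e+7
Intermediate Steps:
g = 11 (g = 6 + 5 = 11)
b(W, u) = -3 + (-3 + u)/(11 + W) (b(W, u) = -3 + (u - 3)/(W + 11) = -3 + (-3 + u)/(11 + W))
(33650/f(86) + (33*(-24))*b(-2, 2²))*(-1645 - 11495) = (33650/(-187) + (33*(-24))*((-36 + 2² - 3*(-2))/(11 - 2)))*(-1645 - 11495) = (33650*(-1/187) - 792*(-36 + 4 + 6)/9)*(-13140) = (-33650/187 - 88*(-26))*(-13140) = (-33650/187 - 792*(-26/9))*(-13140) = (-33650/187 + 2288)*(-13140) = (394206/187)*(-13140) = -5179866840/187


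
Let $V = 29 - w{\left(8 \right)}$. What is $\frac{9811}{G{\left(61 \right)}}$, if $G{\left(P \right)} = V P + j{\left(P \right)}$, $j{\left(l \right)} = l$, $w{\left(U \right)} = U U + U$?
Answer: $- \frac{9811}{2562} \approx -3.8294$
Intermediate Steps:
$w{\left(U \right)} = U + U^{2}$ ($w{\left(U \right)} = U^{2} + U = U + U^{2}$)
$V = -43$ ($V = 29 - 8 \left(1 + 8\right) = 29 - 8 \cdot 9 = 29 - 72 = -43$)
$G{\left(P \right)} = - 42 P$ ($G{\left(P \right)} = - 43 P + P = - 42 P$)
$\frac{9811}{G{\left(61 \right)}} = \frac{9811}{\left(-42\right) 61} = \frac{9811}{-2562} = 9811 \left(- \frac{1}{2562}\right) = - \frac{9811}{2562}$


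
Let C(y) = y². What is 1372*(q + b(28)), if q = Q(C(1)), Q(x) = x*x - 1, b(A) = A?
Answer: 38416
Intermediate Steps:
Q(x) = -1 + x² (Q(x) = x² - 1 = -1 + x²)
q = 0 (q = -1 + (1²)² = -1 + 1² = -1 + 1 = 0)
1372*(q + b(28)) = 1372*(0 + 28) = 1372*28 = 38416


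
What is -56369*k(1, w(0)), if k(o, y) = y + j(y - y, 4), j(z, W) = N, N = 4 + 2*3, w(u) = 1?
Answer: -620059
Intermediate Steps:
N = 10 (N = 4 + 6 = 10)
j(z, W) = 10
k(o, y) = 10 + y (k(o, y) = y + 10 = 10 + y)
-56369*k(1, w(0)) = -56369*(10 + 1) = -56369*11 = -620059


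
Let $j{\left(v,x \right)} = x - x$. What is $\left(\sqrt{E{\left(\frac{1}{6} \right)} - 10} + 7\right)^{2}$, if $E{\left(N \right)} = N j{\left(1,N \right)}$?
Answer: $\left(7 + i \sqrt{10}\right)^{2} \approx 39.0 + 44.272 i$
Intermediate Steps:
$j{\left(v,x \right)} = 0$
$E{\left(N \right)} = 0$ ($E{\left(N \right)} = N 0 = 0$)
$\left(\sqrt{E{\left(\frac{1}{6} \right)} - 10} + 7\right)^{2} = \left(\sqrt{0 - 10} + 7\right)^{2} = \left(\sqrt{-10} + 7\right)^{2} = \left(i \sqrt{10} + 7\right)^{2} = \left(7 + i \sqrt{10}\right)^{2}$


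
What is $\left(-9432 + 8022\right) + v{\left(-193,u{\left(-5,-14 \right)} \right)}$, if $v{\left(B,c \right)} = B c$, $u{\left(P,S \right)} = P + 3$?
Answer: $-1024$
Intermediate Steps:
$u{\left(P,S \right)} = 3 + P$
$\left(-9432 + 8022\right) + v{\left(-193,u{\left(-5,-14 \right)} \right)} = \left(-9432 + 8022\right) - 193 \left(3 - 5\right) = -1410 - -386 = -1410 + 386 = -1024$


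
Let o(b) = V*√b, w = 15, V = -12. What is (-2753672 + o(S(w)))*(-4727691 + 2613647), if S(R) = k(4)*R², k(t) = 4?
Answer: 5822144825408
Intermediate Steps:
S(R) = 4*R²
o(b) = -12*√b
(-2753672 + o(S(w)))*(-4727691 + 2613647) = (-2753672 - 12*√(4*15²))*(-4727691 + 2613647) = (-2753672 - 12*√(4*225))*(-2114044) = (-2753672 - 12*√900)*(-2114044) = (-2753672 - 12*30)*(-2114044) = (-2753672 - 360)*(-2114044) = -2754032*(-2114044) = 5822144825408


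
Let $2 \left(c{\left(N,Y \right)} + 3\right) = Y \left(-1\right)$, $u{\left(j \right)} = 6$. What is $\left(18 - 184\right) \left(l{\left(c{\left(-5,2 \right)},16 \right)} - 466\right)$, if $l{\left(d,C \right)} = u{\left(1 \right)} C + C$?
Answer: $58764$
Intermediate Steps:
$c{\left(N,Y \right)} = -3 - \frac{Y}{2}$ ($c{\left(N,Y \right)} = -3 + \frac{Y \left(-1\right)}{2} = -3 + \frac{\left(-1\right) Y}{2} = -3 - \frac{Y}{2}$)
$l{\left(d,C \right)} = 7 C$ ($l{\left(d,C \right)} = 6 C + C = 7 C$)
$\left(18 - 184\right) \left(l{\left(c{\left(-5,2 \right)},16 \right)} - 466\right) = \left(18 - 184\right) \left(7 \cdot 16 - 466\right) = - 166 \left(112 - 466\right) = \left(-166\right) \left(-354\right) = 58764$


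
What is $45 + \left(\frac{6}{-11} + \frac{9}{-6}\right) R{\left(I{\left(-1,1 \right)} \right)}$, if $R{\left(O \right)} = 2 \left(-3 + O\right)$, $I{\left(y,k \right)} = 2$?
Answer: $\frac{540}{11} \approx 49.091$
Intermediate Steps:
$R{\left(O \right)} = -6 + 2 O$
$45 + \left(\frac{6}{-11} + \frac{9}{-6}\right) R{\left(I{\left(-1,1 \right)} \right)} = 45 + \left(\frac{6}{-11} + \frac{9}{-6}\right) \left(-6 + 2 \cdot 2\right) = 45 + \left(6 \left(- \frac{1}{11}\right) + 9 \left(- \frac{1}{6}\right)\right) \left(-6 + 4\right) = 45 + \left(- \frac{6}{11} - \frac{3}{2}\right) \left(-2\right) = 45 - - \frac{45}{11} = 45 + \frac{45}{11} = \frac{540}{11}$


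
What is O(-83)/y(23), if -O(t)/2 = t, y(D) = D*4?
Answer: 83/46 ≈ 1.8043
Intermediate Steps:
y(D) = 4*D
O(t) = -2*t
O(-83)/y(23) = (-2*(-83))/((4*23)) = 166/92 = 166*(1/92) = 83/46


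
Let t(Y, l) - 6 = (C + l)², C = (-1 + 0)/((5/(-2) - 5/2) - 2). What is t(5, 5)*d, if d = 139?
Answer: 221010/49 ≈ 4510.4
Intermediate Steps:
C = ⅐ (C = -1/((5*(-½) - 5*½) - 2) = -1/((-5/2 - 5/2) - 2) = -1/(-5 - 2) = -1/(-7) = -1*(-⅐) = ⅐ ≈ 0.14286)
t(Y, l) = 6 + (⅐ + l)²
t(5, 5)*d = (6 + (1 + 7*5)²/49)*139 = (6 + (1 + 35)²/49)*139 = (6 + (1/49)*36²)*139 = (6 + (1/49)*1296)*139 = (6 + 1296/49)*139 = (1590/49)*139 = 221010/49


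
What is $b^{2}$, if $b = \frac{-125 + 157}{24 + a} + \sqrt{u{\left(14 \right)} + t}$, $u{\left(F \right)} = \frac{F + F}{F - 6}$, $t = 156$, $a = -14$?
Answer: $\frac{8487}{50} + \frac{16 \sqrt{638}}{5} \approx 250.57$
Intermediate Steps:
$u{\left(F \right)} = \frac{2 F}{-6 + F}$
$b = \frac{16}{5} + \frac{\sqrt{638}}{2}$ ($b = \frac{-125 + 157}{24 - 14} + \sqrt{2 \cdot 14 \frac{1}{-6 + 14} + 156} = \frac{32}{10} + \sqrt{2 \cdot 14 \cdot \frac{1}{8} + 156} = 32 \cdot \frac{1}{10} + \sqrt{2 \cdot 14 \cdot \frac{1}{8} + 156} = \frac{16}{5} + \sqrt{\frac{7}{2} + 156} = \frac{16}{5} + \sqrt{\frac{319}{2}} = \frac{16}{5} + \frac{\sqrt{638}}{2} \approx 15.829$)
$b^{2} = \left(\frac{16}{5} + \frac{\sqrt{638}}{2}\right)^{2}$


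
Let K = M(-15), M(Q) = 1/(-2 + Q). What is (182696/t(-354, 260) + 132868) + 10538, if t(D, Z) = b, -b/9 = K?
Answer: 4396486/9 ≈ 4.8850e+5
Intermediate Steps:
K = -1/17 (K = 1/(-2 - 15) = 1/(-17) = -1/17 ≈ -0.058824)
b = 9/17 (b = -9*(-1/17) = 9/17 ≈ 0.52941)
t(D, Z) = 9/17
(182696/t(-354, 260) + 132868) + 10538 = (182696/(9/17) + 132868) + 10538 = (182696*(17/9) + 132868) + 10538 = (3105832/9 + 132868) + 10538 = 4301644/9 + 10538 = 4396486/9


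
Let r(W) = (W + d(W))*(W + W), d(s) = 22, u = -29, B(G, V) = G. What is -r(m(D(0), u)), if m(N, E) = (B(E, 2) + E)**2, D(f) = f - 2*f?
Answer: -22781008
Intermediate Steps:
D(f) = -f
m(N, E) = 4*E**2 (m(N, E) = (E + E)**2 = (2*E)**2 = 4*E**2)
r(W) = 2*W*(22 + W) (r(W) = (W + 22)*(W + W) = (22 + W)*(2*W) = 2*W*(22 + W))
-r(m(D(0), u)) = -2*4*(-29)**2*(22 + 4*(-29)**2) = -2*4*841*(22 + 4*841) = -2*3364*(22 + 3364) = -2*3364*3386 = -1*22781008 = -22781008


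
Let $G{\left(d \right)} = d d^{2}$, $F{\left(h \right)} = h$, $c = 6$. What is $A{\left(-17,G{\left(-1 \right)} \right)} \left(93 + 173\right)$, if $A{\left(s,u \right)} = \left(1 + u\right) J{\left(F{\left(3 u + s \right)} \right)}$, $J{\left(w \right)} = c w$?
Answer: $0$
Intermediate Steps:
$J{\left(w \right)} = 6 w$
$G{\left(d \right)} = d^{3}$
$A{\left(s,u \right)} = \left(1 + u\right) \left(6 s + 18 u\right)$ ($A{\left(s,u \right)} = \left(1 + u\right) 6 \left(3 u + s\right) = \left(1 + u\right) 6 \left(s + 3 u\right) = \left(1 + u\right) \left(6 s + 18 u\right)$)
$A{\left(-17,G{\left(-1 \right)} \right)} \left(93 + 173\right) = 6 \left(1 + \left(-1\right)^{3}\right) \left(-17 + 3 \left(-1\right)^{3}\right) \left(93 + 173\right) = 6 \left(1 - 1\right) \left(-17 + 3 \left(-1\right)\right) 266 = 6 \cdot 0 \left(-17 - 3\right) 266 = 6 \cdot 0 \left(-20\right) 266 = 0 \cdot 266 = 0$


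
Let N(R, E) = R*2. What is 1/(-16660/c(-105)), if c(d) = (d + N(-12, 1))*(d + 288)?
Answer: 23607/16660 ≈ 1.4170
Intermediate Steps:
N(R, E) = 2*R
c(d) = (-24 + d)*(288 + d) (c(d) = (d + 2*(-12))*(d + 288) = (d - 24)*(288 + d) = (-24 + d)*(288 + d))
1/(-16660/c(-105)) = 1/(-16660/(-6912 + (-105)² + 264*(-105))) = 1/(-16660/(-6912 + 11025 - 27720)) = 1/(-16660/(-23607)) = 1/(-16660*(-1/23607)) = 1/(16660/23607) = 23607/16660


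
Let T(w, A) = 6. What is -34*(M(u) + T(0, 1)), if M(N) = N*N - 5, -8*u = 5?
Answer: -1513/32 ≈ -47.281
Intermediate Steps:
u = -5/8 (u = -1/8*5 = -5/8 ≈ -0.62500)
M(N) = -5 + N**2 (M(N) = N**2 - 5 = -5 + N**2)
-34*(M(u) + T(0, 1)) = -34*((-5 + (-5/8)**2) + 6) = -34*((-5 + 25/64) + 6) = -34*(-295/64 + 6) = -34*89/64 = -1513/32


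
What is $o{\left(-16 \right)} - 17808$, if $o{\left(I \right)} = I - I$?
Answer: $-17808$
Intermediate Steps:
$o{\left(I \right)} = 0$
$o{\left(-16 \right)} - 17808 = 0 - 17808 = -17808$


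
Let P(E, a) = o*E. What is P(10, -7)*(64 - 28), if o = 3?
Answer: 1080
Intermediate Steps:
P(E, a) = 3*E
P(10, -7)*(64 - 28) = (3*10)*(64 - 28) = 30*36 = 1080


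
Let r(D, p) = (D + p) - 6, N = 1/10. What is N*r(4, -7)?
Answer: -9/10 ≈ -0.90000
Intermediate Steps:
N = 1/10 (N = 1*(1/10) = 1/10 ≈ 0.10000)
r(D, p) = -6 + D + p
N*r(4, -7) = (-6 + 4 - 7)/10 = (1/10)*(-9) = -9/10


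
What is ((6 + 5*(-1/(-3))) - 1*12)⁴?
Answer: 28561/81 ≈ 352.60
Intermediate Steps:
((6 + 5*(-1/(-3))) - 1*12)⁴ = ((6 + 5*(-1*(-⅓))) - 12)⁴ = ((6 + 5*(⅓)) - 12)⁴ = ((6 + 5/3) - 12)⁴ = (23/3 - 12)⁴ = (-13/3)⁴ = 28561/81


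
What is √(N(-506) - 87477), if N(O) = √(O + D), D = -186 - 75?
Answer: √(-87477 + I*√767) ≈ 0.047 + 295.77*I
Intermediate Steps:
D = -261
N(O) = √(-261 + O) (N(O) = √(O - 261) = √(-261 + O))
√(N(-506) - 87477) = √(√(-261 - 506) - 87477) = √(√(-767) - 87477) = √(I*√767 - 87477) = √(-87477 + I*√767)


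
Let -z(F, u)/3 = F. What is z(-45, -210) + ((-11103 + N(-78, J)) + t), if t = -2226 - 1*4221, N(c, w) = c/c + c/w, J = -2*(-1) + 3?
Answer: -87148/5 ≈ -17430.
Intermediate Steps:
z(F, u) = -3*F
J = 5 (J = 2 + 3 = 5)
N(c, w) = 1 + c/w
t = -6447 (t = -2226 - 4221 = -6447)
z(-45, -210) + ((-11103 + N(-78, J)) + t) = -3*(-45) + ((-11103 + (-78 + 5)/5) - 6447) = 135 + ((-11103 + (1/5)*(-73)) - 6447) = 135 + ((-11103 - 73/5) - 6447) = 135 + (-55588/5 - 6447) = 135 - 87823/5 = -87148/5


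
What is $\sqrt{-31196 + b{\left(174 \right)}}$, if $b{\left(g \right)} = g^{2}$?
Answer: $2 i \sqrt{230} \approx 30.332 i$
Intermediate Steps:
$\sqrt{-31196 + b{\left(174 \right)}} = \sqrt{-31196 + 174^{2}} = \sqrt{-31196 + 30276} = \sqrt{-920} = 2 i \sqrt{230}$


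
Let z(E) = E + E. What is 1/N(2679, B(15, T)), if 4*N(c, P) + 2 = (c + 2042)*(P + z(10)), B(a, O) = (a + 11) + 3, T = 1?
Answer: 4/231327 ≈ 1.7292e-5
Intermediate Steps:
B(a, O) = 14 + a (B(a, O) = (11 + a) + 3 = 14 + a)
z(E) = 2*E
N(c, P) = -½ + (20 + P)*(2042 + c)/4 (N(c, P) = -½ + ((c + 2042)*(P + 2*10))/4 = -½ + ((2042 + c)*(P + 20))/4 = -½ + ((2042 + c)*(20 + P))/4 = -½ + ((20 + P)*(2042 + c))/4 = -½ + (20 + P)*(2042 + c)/4)
1/N(2679, B(15, T)) = 1/(20419/2 + 5*2679 + 1021*(14 + 15)/2 + (¼)*(14 + 15)*2679) = 1/(20419/2 + 13395 + (1021/2)*29 + (¼)*29*2679) = 1/(20419/2 + 13395 + 29609/2 + 77691/4) = 1/(231327/4) = 4/231327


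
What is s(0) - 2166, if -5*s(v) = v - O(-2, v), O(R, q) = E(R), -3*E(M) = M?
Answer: -32488/15 ≈ -2165.9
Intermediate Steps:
E(M) = -M/3
O(R, q) = -R/3
s(v) = 2/15 - v/5 (s(v) = -(v - (-1)*(-2)/3)/5 = -(v - 1*⅔)/5 = -(v - ⅔)/5 = -(-⅔ + v)/5 = 2/15 - v/5)
s(0) - 2166 = (2/15 - ⅕*0) - 2166 = (2/15 + 0) - 2166 = 2/15 - 2166 = -32488/15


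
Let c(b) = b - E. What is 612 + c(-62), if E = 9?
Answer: 541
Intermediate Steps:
c(b) = -9 + b (c(b) = b - 1*9 = b - 9 = -9 + b)
612 + c(-62) = 612 + (-9 - 62) = 612 - 71 = 541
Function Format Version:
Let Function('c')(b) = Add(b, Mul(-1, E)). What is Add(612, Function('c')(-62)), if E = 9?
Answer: 541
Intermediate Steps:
Function('c')(b) = Add(-9, b) (Function('c')(b) = Add(b, Mul(-1, 9)) = Add(b, -9) = Add(-9, b))
Add(612, Function('c')(-62)) = Add(612, Add(-9, -62)) = Add(612, -71) = 541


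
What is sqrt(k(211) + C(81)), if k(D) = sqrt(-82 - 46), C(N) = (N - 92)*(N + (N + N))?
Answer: sqrt(-2673 + 8*I*sqrt(2)) ≈ 0.1094 + 51.701*I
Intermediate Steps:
C(N) = 3*N*(-92 + N) (C(N) = (-92 + N)*(N + 2*N) = (-92 + N)*(3*N) = 3*N*(-92 + N))
k(D) = 8*I*sqrt(2) (k(D) = sqrt(-128) = 8*I*sqrt(2))
sqrt(k(211) + C(81)) = sqrt(8*I*sqrt(2) + 3*81*(-92 + 81)) = sqrt(8*I*sqrt(2) + 3*81*(-11)) = sqrt(8*I*sqrt(2) - 2673) = sqrt(-2673 + 8*I*sqrt(2))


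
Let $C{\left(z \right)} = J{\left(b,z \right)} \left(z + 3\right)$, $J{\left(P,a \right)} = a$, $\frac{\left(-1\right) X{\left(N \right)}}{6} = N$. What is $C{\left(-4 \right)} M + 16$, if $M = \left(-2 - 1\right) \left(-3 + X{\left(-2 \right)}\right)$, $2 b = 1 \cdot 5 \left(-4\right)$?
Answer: $-92$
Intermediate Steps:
$b = -10$ ($b = \frac{1 \cdot 5 \left(-4\right)}{2} = \frac{5 \left(-4\right)}{2} = \frac{1}{2} \left(-20\right) = -10$)
$X{\left(N \right)} = - 6 N$
$M = -27$ ($M = \left(-2 - 1\right) \left(-3 - -12\right) = - 3 \left(-3 + 12\right) = \left(-3\right) 9 = -27$)
$C{\left(z \right)} = z \left(3 + z\right)$ ($C{\left(z \right)} = z \left(z + 3\right) = z \left(3 + z\right)$)
$C{\left(-4 \right)} M + 16 = - 4 \left(3 - 4\right) \left(-27\right) + 16 = \left(-4\right) \left(-1\right) \left(-27\right) + 16 = 4 \left(-27\right) + 16 = -108 + 16 = -92$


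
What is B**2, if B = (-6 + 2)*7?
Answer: 784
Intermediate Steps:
B = -28 (B = -4*7 = -28)
B**2 = (-28)**2 = 784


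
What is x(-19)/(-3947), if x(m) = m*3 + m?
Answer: 76/3947 ≈ 0.019255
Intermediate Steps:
x(m) = 4*m (x(m) = 3*m + m = 4*m)
x(-19)/(-3947) = (4*(-19))/(-3947) = -76*(-1/3947) = 76/3947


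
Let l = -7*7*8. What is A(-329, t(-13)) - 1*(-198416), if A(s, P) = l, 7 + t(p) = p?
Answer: 198024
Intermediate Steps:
l = -392 (l = -49*8 = -392)
t(p) = -7 + p
A(s, P) = -392
A(-329, t(-13)) - 1*(-198416) = -392 - 1*(-198416) = -392 + 198416 = 198024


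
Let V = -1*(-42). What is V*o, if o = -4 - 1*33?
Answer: -1554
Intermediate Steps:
V = 42
o = -37 (o = -4 - 33 = -37)
V*o = 42*(-37) = -1554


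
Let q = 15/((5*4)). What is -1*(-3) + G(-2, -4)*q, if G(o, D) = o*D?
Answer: 9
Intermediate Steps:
q = 3/4 (q = 15/20 = 15*(1/20) = 3/4 ≈ 0.75000)
G(o, D) = D*o
-1*(-3) + G(-2, -4)*q = -1*(-3) - 4*(-2)*(3/4) = 3 + 8*(3/4) = 3 + 6 = 9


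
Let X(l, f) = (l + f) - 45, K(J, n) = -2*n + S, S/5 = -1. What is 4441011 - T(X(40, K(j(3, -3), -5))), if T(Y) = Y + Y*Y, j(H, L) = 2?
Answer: 4441011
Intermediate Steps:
S = -5 (S = 5*(-1) = -5)
K(J, n) = -5 - 2*n (K(J, n) = -2*n - 5 = -5 - 2*n)
X(l, f) = -45 + f + l (X(l, f) = (f + l) - 45 = -45 + f + l)
T(Y) = Y + Y²
4441011 - T(X(40, K(j(3, -3), -5))) = 4441011 - (-45 + (-5 - 2*(-5)) + 40)*(1 + (-45 + (-5 - 2*(-5)) + 40)) = 4441011 - (-45 + (-5 + 10) + 40)*(1 + (-45 + (-5 + 10) + 40)) = 4441011 - (-45 + 5 + 40)*(1 + (-45 + 5 + 40)) = 4441011 - 0*(1 + 0) = 4441011 - 0 = 4441011 - 1*0 = 4441011 + 0 = 4441011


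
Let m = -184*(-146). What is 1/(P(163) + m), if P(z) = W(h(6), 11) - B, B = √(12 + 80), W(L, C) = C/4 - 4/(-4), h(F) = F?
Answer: 429884/11550014369 + 32*√23/11550014369 ≈ 3.7233e-5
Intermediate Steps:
m = 26864
W(L, C) = 1 + C/4 (W(L, C) = C*(¼) - 4*(-¼) = C/4 + 1 = 1 + C/4)
B = 2*√23 (B = √92 = 2*√23 ≈ 9.5917)
P(z) = 15/4 - 2*√23 (P(z) = (1 + (¼)*11) - 2*√23 = (1 + 11/4) - 2*√23 = 15/4 - 2*√23)
1/(P(163) + m) = 1/((15/4 - 2*√23) + 26864) = 1/(107471/4 - 2*√23)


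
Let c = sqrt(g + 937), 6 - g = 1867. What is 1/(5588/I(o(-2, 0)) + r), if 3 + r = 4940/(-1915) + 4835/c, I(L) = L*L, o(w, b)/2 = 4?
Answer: 708999972912/277416231964111 + 90782888320*I*sqrt(231)/277416231964111 ≈ 0.0025557 + 0.0049737*I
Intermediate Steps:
g = -1861 (g = 6 - 1*1867 = 6 - 1867 = -1861)
o(w, b) = 8 (o(w, b) = 2*4 = 8)
I(L) = L**2
c = 2*I*sqrt(231) (c = sqrt(-1861 + 937) = sqrt(-924) = 2*I*sqrt(231) ≈ 30.397*I)
r = -2137/383 - 4835*I*sqrt(231)/462 (r = -3 + (4940/(-1915) + 4835/((2*I*sqrt(231)))) = -3 + (4940*(-1/1915) + 4835*(-I*sqrt(231)/462)) = -3 + (-988/383 - 4835*I*sqrt(231)/462) = -2137/383 - 4835*I*sqrt(231)/462 ≈ -5.5796 - 159.06*I)
1/(5588/I(o(-2, 0)) + r) = 1/(5588/(8**2) + (-2137/383 - 4835*I*sqrt(231)/462)) = 1/(5588/64 + (-2137/383 - 4835*I*sqrt(231)/462)) = 1/(5588*(1/64) + (-2137/383 - 4835*I*sqrt(231)/462)) = 1/(1397/16 + (-2137/383 - 4835*I*sqrt(231)/462)) = 1/(500859/6128 - 4835*I*sqrt(231)/462)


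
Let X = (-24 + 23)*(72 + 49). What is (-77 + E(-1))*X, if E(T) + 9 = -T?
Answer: 10285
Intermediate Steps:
E(T) = -9 - T
X = -121 (X = -1*121 = -121)
(-77 + E(-1))*X = (-77 + (-9 - 1*(-1)))*(-121) = (-77 + (-9 + 1))*(-121) = (-77 - 8)*(-121) = -85*(-121) = 10285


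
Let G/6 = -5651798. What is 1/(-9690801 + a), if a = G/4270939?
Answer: -4270939/41388853842927 ≈ -1.0319e-7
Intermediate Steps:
G = -33910788 (G = 6*(-5651798) = -33910788)
a = -33910788/4270939 ≈ -7.9399
1/(-9690801 + a) = 1/(-9690801 - 33910788/4270939) = 1/(-41388853842927/4270939) = -4270939/41388853842927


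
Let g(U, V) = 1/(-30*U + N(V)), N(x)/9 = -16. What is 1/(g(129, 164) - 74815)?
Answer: -4014/300307411 ≈ -1.3366e-5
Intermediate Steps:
N(x) = -144 (N(x) = 9*(-16) = -144)
g(U, V) = 1/(-144 - 30*U) (g(U, V) = 1/(-30*U - 144) = 1/(-144 - 30*U))
1/(g(129, 164) - 74815) = 1/(-1/(144 + 30*129) - 74815) = 1/(-1/(144 + 3870) - 74815) = 1/(-1/4014 - 74815) = 1/(-300307411/4014) = -4014/300307411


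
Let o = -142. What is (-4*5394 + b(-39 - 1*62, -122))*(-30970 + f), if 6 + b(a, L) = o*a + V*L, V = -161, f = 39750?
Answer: 108889560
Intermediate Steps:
b(a, L) = -6 - 161*L - 142*a (b(a, L) = -6 + (-142*a - 161*L) = -6 + (-161*L - 142*a) = -6 - 161*L - 142*a)
(-4*5394 + b(-39 - 1*62, -122))*(-30970 + f) = (-4*5394 + (-6 - 161*(-122) - 142*(-39 - 1*62)))*(-30970 + 39750) = (-21576 + (-6 + 19642 - 142*(-39 - 62)))*8780 = (-21576 + (-6 + 19642 - 142*(-101)))*8780 = (-21576 + (-6 + 19642 + 14342))*8780 = (-21576 + 33978)*8780 = 12402*8780 = 108889560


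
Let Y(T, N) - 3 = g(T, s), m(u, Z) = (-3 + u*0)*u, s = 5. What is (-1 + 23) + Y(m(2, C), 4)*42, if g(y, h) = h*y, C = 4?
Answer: -1112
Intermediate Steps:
m(u, Z) = -3*u (m(u, Z) = (-3 + 0)*u = -3*u)
Y(T, N) = 3 + 5*T
(-1 + 23) + Y(m(2, C), 4)*42 = (-1 + 23) + (3 + 5*(-3*2))*42 = 22 + (3 + 5*(-6))*42 = 22 + (3 - 30)*42 = 22 - 27*42 = 22 - 1134 = -1112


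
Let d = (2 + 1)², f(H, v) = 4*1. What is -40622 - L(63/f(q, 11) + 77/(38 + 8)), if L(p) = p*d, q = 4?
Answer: -3751651/92 ≈ -40779.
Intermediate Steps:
f(H, v) = 4
d = 9 (d = 3² = 9)
L(p) = 9*p (L(p) = p*9 = 9*p)
-40622 - L(63/f(q, 11) + 77/(38 + 8)) = -40622 - 9*(63/4 + 77/(38 + 8)) = -40622 - 9*(63*(¼) + 77/46) = -40622 - 9*(63/4 + 77*(1/46)) = -40622 - 9*(63/4 + 77/46) = -40622 - 9*1603/92 = -40622 - 1*14427/92 = -40622 - 14427/92 = -3751651/92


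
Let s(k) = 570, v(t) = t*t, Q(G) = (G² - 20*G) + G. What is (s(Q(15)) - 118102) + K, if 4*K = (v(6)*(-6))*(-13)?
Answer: -116830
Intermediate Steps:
Q(G) = G² - 19*G
v(t) = t²
K = 702 (K = ((6²*(-6))*(-13))/4 = ((36*(-6))*(-13))/4 = (-216*(-13))/4 = (¼)*2808 = 702)
(s(Q(15)) - 118102) + K = (570 - 118102) + 702 = -117532 + 702 = -116830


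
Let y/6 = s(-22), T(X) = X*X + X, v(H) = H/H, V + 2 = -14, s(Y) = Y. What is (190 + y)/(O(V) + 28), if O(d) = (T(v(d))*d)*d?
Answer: 29/270 ≈ 0.10741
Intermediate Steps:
V = -16 (V = -2 - 14 = -16)
v(H) = 1
T(X) = X + X² (T(X) = X² + X = X + X²)
y = -132 (y = 6*(-22) = -132)
O(d) = 2*d² (O(d) = ((1*(1 + 1))*d)*d = ((1*2)*d)*d = (2*d)*d = 2*d²)
(190 + y)/(O(V) + 28) = (190 - 132)/(2*(-16)² + 28) = 58/(2*256 + 28) = 58/(512 + 28) = 58/540 = 58*(1/540) = 29/270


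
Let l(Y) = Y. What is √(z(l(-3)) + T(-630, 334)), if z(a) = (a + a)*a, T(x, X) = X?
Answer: 4*√22 ≈ 18.762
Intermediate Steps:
z(a) = 2*a² (z(a) = (2*a)*a = 2*a²)
√(z(l(-3)) + T(-630, 334)) = √(2*(-3)² + 334) = √(2*9 + 334) = √(18 + 334) = √352 = 4*√22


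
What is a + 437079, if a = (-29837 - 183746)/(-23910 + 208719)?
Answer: 80775919328/184809 ≈ 4.3708e+5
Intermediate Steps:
a = -213583/184809 ≈ -1.1557
a + 437079 = -213583/184809 + 437079 = 80775919328/184809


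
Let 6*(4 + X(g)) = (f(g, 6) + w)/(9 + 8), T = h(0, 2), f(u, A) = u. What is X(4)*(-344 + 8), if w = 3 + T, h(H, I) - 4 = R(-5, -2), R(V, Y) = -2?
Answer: 22344/17 ≈ 1314.4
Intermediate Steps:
h(H, I) = 2 (h(H, I) = 4 - 2 = 2)
T = 2
w = 5 (w = 3 + 2 = 5)
X(g) = -403/102 + g/102 (X(g) = -4 + ((g + 5)/(9 + 8))/6 = -4 + ((5 + g)/17)/6 = -4 + ((5 + g)*(1/17))/6 = -4 + (5/17 + g/17)/6 = -4 + (5/102 + g/102) = -403/102 + g/102)
X(4)*(-344 + 8) = (-403/102 + (1/102)*4)*(-344 + 8) = (-403/102 + 2/51)*(-336) = -133/34*(-336) = 22344/17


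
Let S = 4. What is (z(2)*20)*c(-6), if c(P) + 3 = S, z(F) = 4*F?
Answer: 160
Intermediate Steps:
c(P) = 1 (c(P) = -3 + 4 = 1)
(z(2)*20)*c(-6) = ((4*2)*20)*1 = (8*20)*1 = 160*1 = 160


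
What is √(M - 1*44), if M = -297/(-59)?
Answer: 11*I*√1121/59 ≈ 6.2423*I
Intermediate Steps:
M = 297/59 (M = -297*(-1/59) = 297/59 ≈ 5.0339)
√(M - 1*44) = √(297/59 - 1*44) = √(297/59 - 44) = √(-2299/59) = 11*I*√1121/59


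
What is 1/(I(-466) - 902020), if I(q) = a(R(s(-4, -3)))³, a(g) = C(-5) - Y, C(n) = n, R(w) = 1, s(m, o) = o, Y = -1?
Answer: -1/902084 ≈ -1.1085e-6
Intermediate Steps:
a(g) = -4 (a(g) = -5 - 1*(-1) = -5 + 1 = -4)
I(q) = -64 (I(q) = (-4)³ = -64)
1/(I(-466) - 902020) = 1/(-64 - 902020) = 1/(-902084) = -1/902084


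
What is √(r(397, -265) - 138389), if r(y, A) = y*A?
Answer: 3*I*√27066 ≈ 493.55*I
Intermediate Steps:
r(y, A) = A*y
√(r(397, -265) - 138389) = √(-265*397 - 138389) = √(-105205 - 138389) = √(-243594) = 3*I*√27066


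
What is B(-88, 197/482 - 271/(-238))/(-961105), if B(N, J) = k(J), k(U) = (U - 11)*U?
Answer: 12030249684/790494485330305 ≈ 1.5219e-5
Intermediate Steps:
k(U) = U*(-11 + U) (k(U) = (-11 + U)*U = U*(-11 + U))
B(N, J) = J*(-11 + J)
B(-88, 197/482 - 271/(-238))/(-961105) = ((197/482 - 271/(-238))*(-11 + (197/482 - 271/(-238))))/(-961105) = ((197*(1/482) - 271*(-1/238))*(-11 + (197*(1/482) - 271*(-1/238))))*(-1/961105) = ((197/482 + 271/238)*(-11 + (197/482 + 271/238)))*(-1/961105) = (44377*(-11 + 44377/28679)/28679)*(-1/961105) = ((44377/28679)*(-271092/28679))*(-1/961105) = -12030249684/822485041*(-1/961105) = 12030249684/790494485330305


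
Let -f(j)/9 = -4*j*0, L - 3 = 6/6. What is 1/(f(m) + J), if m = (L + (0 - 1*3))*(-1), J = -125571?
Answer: -1/125571 ≈ -7.9636e-6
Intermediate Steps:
L = 4 (L = 3 + 6/6 = 3 + 6*(⅙) = 3 + 1 = 4)
m = -1 (m = (4 + (0 - 1*3))*(-1) = (4 + (0 - 3))*(-1) = (4 - 3)*(-1) = 1*(-1) = -1)
f(j) = 0 (f(j) = -9*(-4*j)*0 = -9*0 = 0)
1/(f(m) + J) = 1/(0 - 125571) = 1/(-125571) = -1/125571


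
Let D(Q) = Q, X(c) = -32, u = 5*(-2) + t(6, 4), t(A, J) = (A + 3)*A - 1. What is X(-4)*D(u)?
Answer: -1376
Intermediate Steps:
t(A, J) = -1 + A*(3 + A) (t(A, J) = (3 + A)*A - 1 = A*(3 + A) - 1 = -1 + A*(3 + A))
u = 43 (u = 5*(-2) + (-1 + 6² + 3*6) = -10 + (-1 + 36 + 18) = -10 + 53 = 43)
X(-4)*D(u) = -32*43 = -1376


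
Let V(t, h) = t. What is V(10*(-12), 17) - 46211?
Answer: -46331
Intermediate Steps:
V(10*(-12), 17) - 46211 = 10*(-12) - 46211 = -120 - 46211 = -46331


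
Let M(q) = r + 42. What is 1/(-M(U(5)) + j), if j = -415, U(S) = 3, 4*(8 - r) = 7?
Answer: -4/1853 ≈ -0.0021587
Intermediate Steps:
r = 25/4 (r = 8 - ¼*7 = 8 - 7/4 = 25/4 ≈ 6.2500)
M(q) = 193/4 (M(q) = 25/4 + 42 = 193/4)
1/(-M(U(5)) + j) = 1/(-1*193/4 - 415) = 1/(-193/4 - 415) = 1/(-1853/4) = -4/1853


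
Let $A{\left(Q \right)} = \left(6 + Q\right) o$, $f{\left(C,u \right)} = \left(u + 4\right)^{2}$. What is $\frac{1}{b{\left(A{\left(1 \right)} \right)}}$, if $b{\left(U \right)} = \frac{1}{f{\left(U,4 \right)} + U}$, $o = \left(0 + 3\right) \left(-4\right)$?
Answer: $-20$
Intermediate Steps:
$o = -12$ ($o = 3 \left(-4\right) = -12$)
$f{\left(C,u \right)} = \left(4 + u\right)^{2}$
$A{\left(Q \right)} = -72 - 12 Q$ ($A{\left(Q \right)} = \left(6 + Q\right) \left(-12\right) = -72 - 12 Q$)
$b{\left(U \right)} = \frac{1}{64 + U}$ ($b{\left(U \right)} = \frac{1}{\left(4 + 4\right)^{2} + U} = \frac{1}{8^{2} + U} = \frac{1}{64 + U}$)
$\frac{1}{b{\left(A{\left(1 \right)} \right)}} = \frac{1}{\frac{1}{64 - 84}} = \frac{1}{\frac{1}{-20}} = \frac{1}{- \frac{1}{20}} = -20$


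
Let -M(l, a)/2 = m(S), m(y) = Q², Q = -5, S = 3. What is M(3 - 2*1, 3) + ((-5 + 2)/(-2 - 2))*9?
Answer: -173/4 ≈ -43.250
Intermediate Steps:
m(y) = 25 (m(y) = (-5)² = 25)
M(l, a) = -50 (M(l, a) = -2*25 = -50)
M(3 - 2*1, 3) + ((-5 + 2)/(-2 - 2))*9 = -50 + ((-5 + 2)/(-2 - 2))*9 = -50 - 3/(-4)*9 = -50 - 3*(-¼)*9 = -50 + (¾)*9 = -50 + 27/4 = -173/4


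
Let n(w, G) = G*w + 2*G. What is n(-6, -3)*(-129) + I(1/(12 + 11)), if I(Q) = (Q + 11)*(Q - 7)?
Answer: -859532/529 ≈ -1624.8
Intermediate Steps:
n(w, G) = 2*G + G*w
I(Q) = (-7 + Q)*(11 + Q) (I(Q) = (11 + Q)*(-7 + Q) = (-7 + Q)*(11 + Q))
n(-6, -3)*(-129) + I(1/(12 + 11)) = -3*(2 - 6)*(-129) + (-77 + (1/(12 + 11))**2 + 4/(12 + 11)) = -3*(-4)*(-129) + (-77 + (1/23)**2 + 4/23) = 12*(-129) + (-77 + (1/23)**2 + 4*(1/23)) = -1548 + (-77 + 1/529 + 4/23) = -1548 - 40640/529 = -859532/529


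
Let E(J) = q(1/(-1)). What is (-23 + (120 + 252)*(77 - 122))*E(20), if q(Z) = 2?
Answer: -33526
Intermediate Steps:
E(J) = 2
(-23 + (120 + 252)*(77 - 122))*E(20) = (-23 + (120 + 252)*(77 - 122))*2 = (-23 + 372*(-45))*2 = (-23 - 16740)*2 = -16763*2 = -33526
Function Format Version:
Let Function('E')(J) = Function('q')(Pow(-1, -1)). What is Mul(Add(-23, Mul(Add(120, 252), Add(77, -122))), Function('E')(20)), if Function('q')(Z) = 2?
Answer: -33526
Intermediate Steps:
Function('E')(J) = 2
Mul(Add(-23, Mul(Add(120, 252), Add(77, -122))), Function('E')(20)) = Mul(Add(-23, Mul(Add(120, 252), Add(77, -122))), 2) = Mul(Add(-23, Mul(372, -45)), 2) = Mul(Add(-23, -16740), 2) = Mul(-16763, 2) = -33526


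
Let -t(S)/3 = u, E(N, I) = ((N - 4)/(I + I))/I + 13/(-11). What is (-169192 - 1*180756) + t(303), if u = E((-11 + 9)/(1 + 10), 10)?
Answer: -384938831/1100 ≈ -3.4994e+5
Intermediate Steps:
E(N, I) = -13/11 + (-4 + N)/(2*I²) (E(N, I) = ((-4 + N)/((2*I)))/I + 13*(-1/11) = ((-4 + N)*(1/(2*I)))/I - 13/11 = ((-4 + N)/(2*I))/I - 13/11 = (-4 + N)/(2*I²) - 13/11 = -13/11 + (-4 + N)/(2*I²))
u = -1323/1100 (u = (1/22)*(-44 - 26*10² + 11*((-11 + 9)/(1 + 10)))/10² = (1/22)*(1/100)*(-44 - 26*100 + 11*(-2/11)) = (1/22)*(1/100)*(-44 - 2600 + 11*(-2*1/11)) = (1/22)*(1/100)*(-44 - 2600 + 11*(-2/11)) = (1/22)*(1/100)*(-44 - 2600 - 2) = (1/22)*(1/100)*(-2646) = -1323/1100 ≈ -1.2027)
t(S) = 3969/1100 (t(S) = -3*(-1323/1100) = 3969/1100)
(-169192 - 1*180756) + t(303) = (-169192 - 1*180756) + 3969/1100 = (-169192 - 180756) + 3969/1100 = -349948 + 3969/1100 = -384938831/1100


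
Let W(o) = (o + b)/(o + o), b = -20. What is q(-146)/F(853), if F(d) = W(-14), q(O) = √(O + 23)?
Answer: 14*I*√123/17 ≈ 9.1334*I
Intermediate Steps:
q(O) = √(23 + O)
W(o) = (-20 + o)/(2*o) (W(o) = (o - 20)/(o + o) = (-20 + o)/((2*o)) = (-20 + o)*(1/(2*o)) = (-20 + o)/(2*o))
F(d) = 17/14 (F(d) = (½)*(-20 - 14)/(-14) = (½)*(-1/14)*(-34) = 17/14)
q(-146)/F(853) = √(23 - 146)/(17/14) = √(-123)*(14/17) = (I*√123)*(14/17) = 14*I*√123/17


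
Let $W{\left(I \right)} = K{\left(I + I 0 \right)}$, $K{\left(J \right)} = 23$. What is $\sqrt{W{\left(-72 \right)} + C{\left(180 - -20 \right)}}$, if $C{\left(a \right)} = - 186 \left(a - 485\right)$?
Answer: $\sqrt{53033} \approx 230.29$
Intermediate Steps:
$W{\left(I \right)} = 23$
$C{\left(a \right)} = 90210 - 186 a$ ($C{\left(a \right)} = - 186 \left(-485 + a\right) = 90210 - 186 a$)
$\sqrt{W{\left(-72 \right)} + C{\left(180 - -20 \right)}} = \sqrt{23 + \left(90210 - 186 \left(180 - -20\right)\right)} = \sqrt{23 + \left(90210 - 186 \left(180 + 20\right)\right)} = \sqrt{23 + \left(90210 - 37200\right)} = \sqrt{23 + 53010} = \sqrt{53033}$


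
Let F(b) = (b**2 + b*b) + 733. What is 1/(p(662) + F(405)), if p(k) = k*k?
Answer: 1/767027 ≈ 1.3037e-6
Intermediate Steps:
F(b) = 733 + 2*b**2 (F(b) = (b**2 + b**2) + 733 = 2*b**2 + 733 = 733 + 2*b**2)
p(k) = k**2
1/(p(662) + F(405)) = 1/(662**2 + (733 + 2*405**2)) = 1/(438244 + (733 + 2*164025)) = 1/(438244 + (733 + 328050)) = 1/(438244 + 328783) = 1/767027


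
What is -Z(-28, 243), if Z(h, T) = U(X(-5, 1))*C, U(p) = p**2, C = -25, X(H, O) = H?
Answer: 625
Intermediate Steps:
Z(h, T) = -625 (Z(h, T) = (-5)**2*(-25) = 25*(-25) = -625)
-Z(-28, 243) = -1*(-625) = 625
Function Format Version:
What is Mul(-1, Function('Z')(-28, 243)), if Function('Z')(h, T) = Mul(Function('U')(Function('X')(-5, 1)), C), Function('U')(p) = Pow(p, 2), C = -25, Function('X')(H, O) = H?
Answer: 625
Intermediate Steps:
Function('Z')(h, T) = -625 (Function('Z')(h, T) = Mul(Pow(-5, 2), -25) = Mul(25, -25) = -625)
Mul(-1, Function('Z')(-28, 243)) = Mul(-1, -625) = 625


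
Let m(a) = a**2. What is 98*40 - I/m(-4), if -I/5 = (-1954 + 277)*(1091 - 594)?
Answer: -4104625/16 ≈ -2.5654e+5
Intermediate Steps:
I = 4167345 (I = -5*(-1954 + 277)*(1091 - 594) = -(-8385)*497 = -5*(-833469) = 4167345)
98*40 - I/m(-4) = 98*40 - 4167345/((-4)**2) = 3920 - 4167345/16 = -4104625/16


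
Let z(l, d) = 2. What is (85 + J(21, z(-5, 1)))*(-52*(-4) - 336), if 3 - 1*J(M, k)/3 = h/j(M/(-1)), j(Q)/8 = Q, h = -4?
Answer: -84160/7 ≈ -12023.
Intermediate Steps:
j(Q) = 8*Q
J(M, k) = 9 - 3/(2*M) (J(M, k) = 9 - (-12)/(8*(M/(-1))) = 9 - (-12)/(8*(M*(-1))) = 9 - (-12)/(8*(-M)) = 9 - (-12)/((-8*M)) = 9 - (-12)*(-1/(8*M)) = 9 - 3/(2*M))
(85 + J(21, z(-5, 1)))*(-52*(-4) - 336) = (85 + (9 - 3/2/21))*(-52*(-4) - 336) = (85 + (9 - 3/2*1/21))*(208 - 336) = (85 + (9 - 1/14))*(-128) = (85 + 125/14)*(-128) = (1315/14)*(-128) = -84160/7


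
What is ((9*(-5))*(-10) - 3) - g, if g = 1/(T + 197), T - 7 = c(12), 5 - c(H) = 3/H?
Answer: 373241/835 ≈ 447.00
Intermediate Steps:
c(H) = 5 - 3/H
T = 47/4 (T = 7 + (5 - 3/12) = 7 + (5 - 3*1/12) = 7 + (5 - ¼) = 7 + 19/4 = 47/4 ≈ 11.750)
g = 4/835 (g = 1/(47/4 + 197) = 1/(835/4) = 4/835 ≈ 0.0047904)
((9*(-5))*(-10) - 3) - g = ((9*(-5))*(-10) - 3) - 1*4/835 = (-45*(-10) - 3) - 4/835 = (450 - 3) - 4/835 = 447 - 4/835 = 373241/835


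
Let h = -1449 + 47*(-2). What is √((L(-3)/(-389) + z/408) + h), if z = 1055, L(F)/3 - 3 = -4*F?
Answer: 13*I*√57404106822/79356 ≈ 39.25*I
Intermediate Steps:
L(F) = 9 - 12*F (L(F) = 9 + 3*(-4*F) = 9 - 12*F)
h = -1543 (h = -1449 - 94 = -1543)
√((L(-3)/(-389) + z/408) + h) = √(((9 - 12*(-3))/(-389) + 1055/408) - 1543) = √(((9 + 36)*(-1/389) + 1055*(1/408)) - 1543) = √((45*(-1/389) + 1055/408) - 1543) = √((-45/389 + 1055/408) - 1543) = √(392035/158712 - 1543) = √(-244500581/158712) = 13*I*√57404106822/79356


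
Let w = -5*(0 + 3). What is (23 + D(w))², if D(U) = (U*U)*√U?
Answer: -758846 + 10350*I*√15 ≈ -7.5885e+5 + 40085.0*I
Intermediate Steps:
w = -15 (w = -5*3 = -15)
D(U) = U^(5/2) (D(U) = U²*√U = U^(5/2))
(23 + D(w))² = (23 + (-15)^(5/2))² = (23 + 225*I*√15)²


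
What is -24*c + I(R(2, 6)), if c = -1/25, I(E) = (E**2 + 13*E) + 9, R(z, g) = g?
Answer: 3099/25 ≈ 123.96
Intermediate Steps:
I(E) = 9 + E**2 + 13*E
c = -1/25 (c = -1*1/25 = -1/25 ≈ -0.040000)
-24*c + I(R(2, 6)) = -24*(-1/25) + (9 + 6**2 + 13*6) = 24/25 + (9 + 36 + 78) = 24/25 + 123 = 3099/25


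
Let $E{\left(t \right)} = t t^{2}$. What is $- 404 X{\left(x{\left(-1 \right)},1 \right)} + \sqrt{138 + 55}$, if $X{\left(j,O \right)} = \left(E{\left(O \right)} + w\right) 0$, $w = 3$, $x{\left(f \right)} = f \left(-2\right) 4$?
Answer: $\sqrt{193} \approx 13.892$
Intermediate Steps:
$x{\left(f \right)} = - 8 f$ ($x{\left(f \right)} = - 2 f 4 = - 8 f$)
$E{\left(t \right)} = t^{3}$
$X{\left(j,O \right)} = 0$ ($X{\left(j,O \right)} = \left(O^{3} + 3\right) 0 = \left(3 + O^{3}\right) 0 = 0$)
$- 404 X{\left(x{\left(-1 \right)},1 \right)} + \sqrt{138 + 55} = \left(-404\right) 0 + \sqrt{138 + 55} = 0 + \sqrt{193} = \sqrt{193}$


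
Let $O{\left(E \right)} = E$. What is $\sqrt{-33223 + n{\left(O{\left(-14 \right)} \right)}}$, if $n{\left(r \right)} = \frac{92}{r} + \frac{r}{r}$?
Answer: $\frac{10 i \sqrt{16282}}{7} \approx 182.29 i$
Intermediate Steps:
$n{\left(r \right)} = 1 + \frac{92}{r}$ ($n{\left(r \right)} = \frac{92}{r} + 1 = 1 + \frac{92}{r}$)
$\sqrt{-33223 + n{\left(O{\left(-14 \right)} \right)}} = \sqrt{-33223 + \frac{92 - 14}{-14}} = \sqrt{-33223 - \frac{39}{7}} = \sqrt{- \frac{232600}{7}} = \frac{10 i \sqrt{16282}}{7}$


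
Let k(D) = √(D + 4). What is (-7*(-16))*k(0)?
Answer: 224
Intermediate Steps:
k(D) = √(4 + D)
(-7*(-16))*k(0) = (-7*(-16))*√(4 + 0) = 112*√4 = 112*2 = 224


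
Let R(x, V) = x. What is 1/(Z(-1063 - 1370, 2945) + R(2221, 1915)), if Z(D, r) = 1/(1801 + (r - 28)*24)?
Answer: 71809/159487790 ≈ 0.00045025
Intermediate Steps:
Z(D, r) = 1/(1129 + 24*r) (Z(D, r) = 1/(1801 + (-28 + r)*24) = 1/(1801 + (-672 + 24*r)) = 1/(1129 + 24*r))
1/(Z(-1063 - 1370, 2945) + R(2221, 1915)) = 1/(1/(1129 + 24*2945) + 2221) = 1/(1/(1129 + 70680) + 2221) = 1/(1/71809 + 2221) = 1/(159487790/71809) = 71809/159487790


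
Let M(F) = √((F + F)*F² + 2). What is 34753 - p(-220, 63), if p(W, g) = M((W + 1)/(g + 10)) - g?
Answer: 34816 - 2*I*√13 ≈ 34816.0 - 7.2111*I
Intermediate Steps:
M(F) = √(2 + 2*F³) (M(F) = √((2*F)*F² + 2) = √(2*F³ + 2) = √(2 + 2*F³))
p(W, g) = √(2 + 2*(1 + W)³/(10 + g)³) - g (p(W, g) = √(2 + 2*((W + 1)/(g + 10))³) - g = √(2 + 2*((1 + W)/(10 + g))³) - g = √(2 + 2*((1 + W)³/(10 + g)³)) - g = √(2 + 2*(1 + W)³/(10 + g)³) - g)
34753 - p(-220, 63) = 34753 - (-1*63 + √2*√(1 + (1 - 220)³/(10 + 63)³)) = 34753 - (-63 + √2*√(1 + (-219)³/73³)) = 34753 - (-63 + √2*√(1 - 10503459*1/389017)) = 34753 - (-63 + √2*√(1 - 27)) = 34753 - (-63 + √2*√(-26)) = 34753 - (-63 + √2*(I*√26)) = 34753 - (-63 + 2*I*√13) = 34753 + (63 - 2*I*√13) = 34816 - 2*I*√13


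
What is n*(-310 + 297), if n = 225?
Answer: -2925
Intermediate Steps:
n*(-310 + 297) = 225*(-310 + 297) = 225*(-13) = -2925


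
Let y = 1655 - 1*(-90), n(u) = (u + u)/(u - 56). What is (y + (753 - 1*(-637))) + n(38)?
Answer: 28177/9 ≈ 3130.8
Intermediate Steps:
n(u) = 2*u/(-56 + u) (n(u) = (2*u)/(-56 + u) = 2*u/(-56 + u))
y = 1745 (y = 1655 + 90 = 1745)
(y + (753 - 1*(-637))) + n(38) = (1745 + (753 - 1*(-637))) + 2*38/(-56 + 38) = (1745 + (753 + 637)) + 2*38/(-18) = (1745 + 1390) + 2*38*(-1/18) = 3135 - 38/9 = 28177/9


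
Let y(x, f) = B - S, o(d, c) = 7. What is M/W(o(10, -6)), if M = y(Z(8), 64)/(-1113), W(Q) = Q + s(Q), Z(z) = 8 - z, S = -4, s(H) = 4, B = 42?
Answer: -46/12243 ≈ -0.0037572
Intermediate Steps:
W(Q) = 4 + Q (W(Q) = Q + 4 = 4 + Q)
y(x, f) = 46 (y(x, f) = 42 - 1*(-4) = 42 + 4 = 46)
M = -46/1113 (M = 46/(-1113) = 46*(-1/1113) = -46/1113 ≈ -0.041330)
M/W(o(10, -6)) = -46/(1113*(4 + 7)) = -46/1113/11 = -46/1113*1/11 = -46/12243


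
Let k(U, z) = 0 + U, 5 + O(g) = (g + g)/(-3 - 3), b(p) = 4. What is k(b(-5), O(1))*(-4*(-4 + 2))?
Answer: 32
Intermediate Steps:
O(g) = -5 - g/3 (O(g) = -5 + (g + g)/(-3 - 3) = -5 + (2*g)/(-6) = -5 + (2*g)*(-⅙) = -5 - g/3)
k(U, z) = U
k(b(-5), O(1))*(-4*(-4 + 2)) = 4*(-4*(-4 + 2)) = 4*(-4*(-2)) = 4*8 = 32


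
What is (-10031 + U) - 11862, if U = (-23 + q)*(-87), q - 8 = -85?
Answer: -13193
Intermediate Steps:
q = -77 (q = 8 - 85 = -77)
U = 8700 (U = (-23 - 77)*(-87) = -100*(-87) = 8700)
(-10031 + U) - 11862 = (-10031 + 8700) - 11862 = -1331 - 11862 = -13193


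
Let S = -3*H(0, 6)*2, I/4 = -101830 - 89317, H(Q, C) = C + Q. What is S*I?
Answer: 27525168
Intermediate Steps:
I = -764588 (I = 4*(-101830 - 89317) = 4*(-191147) = -764588)
S = -36 (S = -3*(6 + 0)*2 = -3*6*2 = -18*2 = -36)
S*I = -36*(-764588) = 27525168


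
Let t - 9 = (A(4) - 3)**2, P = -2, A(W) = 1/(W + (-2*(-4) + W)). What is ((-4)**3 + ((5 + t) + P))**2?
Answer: 123276609/65536 ≈ 1881.1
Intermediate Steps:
A(W) = 1/(8 + 2*W) (A(W) = 1/(W + (8 + W)) = 1/(8 + 2*W))
t = 4513/256 (t = 9 + (1/(2*(4 + 4)) - 3)**2 = 9 + ((1/2)/8 - 3)**2 = 9 + ((1/2)*(1/8) - 3)**2 = 9 + (1/16 - 3)**2 = 9 + (-47/16)**2 = 9 + 2209/256 = 4513/256 ≈ 17.629)
((-4)**3 + ((5 + t) + P))**2 = ((-4)**3 + ((5 + 4513/256) - 2))**2 = (-64 + (5793/256 - 2))**2 = (-64 + 5281/256)**2 = (-11103/256)**2 = 123276609/65536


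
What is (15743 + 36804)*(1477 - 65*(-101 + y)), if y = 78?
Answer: 156169684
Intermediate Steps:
(15743 + 36804)*(1477 - 65*(-101 + y)) = (15743 + 36804)*(1477 - 65*(-101 + 78)) = 52547*(1477 - 65*(-23)) = 52547*(1477 + 1495) = 52547*2972 = 156169684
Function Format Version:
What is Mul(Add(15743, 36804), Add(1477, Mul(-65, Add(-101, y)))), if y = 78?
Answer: 156169684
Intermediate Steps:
Mul(Add(15743, 36804), Add(1477, Mul(-65, Add(-101, y)))) = Mul(Add(15743, 36804), Add(1477, Mul(-65, Add(-101, 78)))) = Mul(52547, Add(1477, Mul(-65, -23))) = Mul(52547, Add(1477, 1495)) = Mul(52547, 2972) = 156169684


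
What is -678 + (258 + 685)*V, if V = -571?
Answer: -539131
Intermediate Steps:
-678 + (258 + 685)*V = -678 + (258 + 685)*(-571) = -678 + 943*(-571) = -678 - 538453 = -539131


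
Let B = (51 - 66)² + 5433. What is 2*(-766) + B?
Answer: 4126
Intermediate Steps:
B = 5658 (B = (-15)² + 5433 = 225 + 5433 = 5658)
2*(-766) + B = 2*(-766) + 5658 = -1532 + 5658 = 4126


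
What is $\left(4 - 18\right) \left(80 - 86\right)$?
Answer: $84$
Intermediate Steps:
$\left(4 - 18\right) \left(80 - 86\right) = \left(-14\right) \left(-6\right) = 84$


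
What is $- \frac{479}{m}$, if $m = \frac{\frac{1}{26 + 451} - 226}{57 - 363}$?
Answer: $- \frac{69915798}{107801} \approx -648.56$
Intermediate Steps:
$m = \frac{107801}{145962}$ ($m = \frac{\frac{1}{477} - 226}{-306} = \left(\frac{1}{477} - 226\right) \left(- \frac{1}{306}\right) = \left(- \frac{107801}{477}\right) \left(- \frac{1}{306}\right) = \frac{107801}{145962} \approx 0.73855$)
$- \frac{479}{m} = - \frac{479}{\frac{107801}{145962}} = \left(-479\right) \frac{145962}{107801} = - \frac{69915798}{107801}$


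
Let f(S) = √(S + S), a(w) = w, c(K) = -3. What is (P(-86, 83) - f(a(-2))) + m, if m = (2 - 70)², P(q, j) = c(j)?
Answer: 4621 - 2*I ≈ 4621.0 - 2.0*I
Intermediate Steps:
P(q, j) = -3
f(S) = √2*√S (f(S) = √(2*S) = √2*√S)
m = 4624 (m = (-68)² = 4624)
(P(-86, 83) - f(a(-2))) + m = (-3 - √2*√(-2)) + 4624 = (-3 - √2*I*√2) + 4624 = (-3 - 2*I) + 4624 = 4621 - 2*I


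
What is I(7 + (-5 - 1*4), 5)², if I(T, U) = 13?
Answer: 169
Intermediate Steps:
I(7 + (-5 - 1*4), 5)² = 13² = 169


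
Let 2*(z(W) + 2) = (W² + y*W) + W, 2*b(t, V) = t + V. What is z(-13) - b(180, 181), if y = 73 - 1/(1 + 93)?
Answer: -108839/188 ≈ -578.93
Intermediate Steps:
b(t, V) = V/2 + t/2 (b(t, V) = (t + V)/2 = (V + t)/2 = V/2 + t/2)
y = 6861/94 (y = 73 - 1/94 = 6861/94 ≈ 72.989)
z(W) = -2 + W²/2 + 6955*W/188 (z(W) = -2 + ((W² + 6861*W/94) + W)/2 = -2 + (W² + 6955*W/94)/2 = -2 + (W²/2 + 6955*W/188) = -2 + W²/2 + 6955*W/188)
z(-13) - b(180, 181) = (-2 + (½)*(-13)² + (6955/188)*(-13)) - ((½)*181 + (½)*180) = (-2 + (½)*169 - 90415/188) - (181/2 + 90) = (-2 + 169/2 - 90415/188) - 1*361/2 = -74905/188 - 361/2 = -108839/188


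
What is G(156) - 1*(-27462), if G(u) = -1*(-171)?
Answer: 27633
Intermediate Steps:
G(u) = 171
G(156) - 1*(-27462) = 171 - 1*(-27462) = 171 + 27462 = 27633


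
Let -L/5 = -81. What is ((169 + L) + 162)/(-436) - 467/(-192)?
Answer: 15575/20928 ≈ 0.74422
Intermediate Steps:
L = 405 (L = -5*(-81) = 405)
((169 + L) + 162)/(-436) - 467/(-192) = ((169 + 405) + 162)/(-436) - 467/(-192) = (574 + 162)*(-1/436) - 467*(-1/192) = 736*(-1/436) + 467/192 = -184/109 + 467/192 = 15575/20928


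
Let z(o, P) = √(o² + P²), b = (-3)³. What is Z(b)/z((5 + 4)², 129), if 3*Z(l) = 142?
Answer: 71*√2578/11601 ≈ 0.31075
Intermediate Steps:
b = -27
z(o, P) = √(P² + o²)
Z(l) = 142/3 (Z(l) = (⅓)*142 = 142/3)
Z(b)/z((5 + 4)², 129) = 142/(3*(√(129² + ((5 + 4)²)²))) = 142/(3*(√(16641 + (9²)²))) = 142/(3*(√(16641 + 81²))) = 142/(3*(√(16641 + 6561))) = 142/(3*(√23202)) = 142/(3*((3*√2578))) = 142*(√2578/7734)/3 = 71*√2578/11601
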